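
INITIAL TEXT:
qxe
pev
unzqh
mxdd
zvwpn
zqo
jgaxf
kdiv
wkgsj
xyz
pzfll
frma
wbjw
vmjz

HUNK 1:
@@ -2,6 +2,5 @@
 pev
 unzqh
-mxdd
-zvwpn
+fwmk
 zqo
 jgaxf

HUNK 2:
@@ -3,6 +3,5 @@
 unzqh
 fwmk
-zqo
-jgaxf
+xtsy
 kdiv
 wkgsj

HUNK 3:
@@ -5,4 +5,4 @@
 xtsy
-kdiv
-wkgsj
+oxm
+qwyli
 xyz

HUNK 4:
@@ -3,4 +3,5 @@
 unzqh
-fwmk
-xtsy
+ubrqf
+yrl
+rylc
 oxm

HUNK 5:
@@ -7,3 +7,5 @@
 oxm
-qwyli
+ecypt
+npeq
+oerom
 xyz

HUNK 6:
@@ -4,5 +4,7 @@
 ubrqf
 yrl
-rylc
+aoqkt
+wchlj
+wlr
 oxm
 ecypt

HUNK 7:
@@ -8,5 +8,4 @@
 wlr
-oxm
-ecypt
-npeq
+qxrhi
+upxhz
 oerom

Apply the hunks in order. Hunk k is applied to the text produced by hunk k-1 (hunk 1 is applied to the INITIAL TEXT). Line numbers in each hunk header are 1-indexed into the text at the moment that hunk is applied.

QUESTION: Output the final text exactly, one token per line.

Answer: qxe
pev
unzqh
ubrqf
yrl
aoqkt
wchlj
wlr
qxrhi
upxhz
oerom
xyz
pzfll
frma
wbjw
vmjz

Derivation:
Hunk 1: at line 2 remove [mxdd,zvwpn] add [fwmk] -> 13 lines: qxe pev unzqh fwmk zqo jgaxf kdiv wkgsj xyz pzfll frma wbjw vmjz
Hunk 2: at line 3 remove [zqo,jgaxf] add [xtsy] -> 12 lines: qxe pev unzqh fwmk xtsy kdiv wkgsj xyz pzfll frma wbjw vmjz
Hunk 3: at line 5 remove [kdiv,wkgsj] add [oxm,qwyli] -> 12 lines: qxe pev unzqh fwmk xtsy oxm qwyli xyz pzfll frma wbjw vmjz
Hunk 4: at line 3 remove [fwmk,xtsy] add [ubrqf,yrl,rylc] -> 13 lines: qxe pev unzqh ubrqf yrl rylc oxm qwyli xyz pzfll frma wbjw vmjz
Hunk 5: at line 7 remove [qwyli] add [ecypt,npeq,oerom] -> 15 lines: qxe pev unzqh ubrqf yrl rylc oxm ecypt npeq oerom xyz pzfll frma wbjw vmjz
Hunk 6: at line 4 remove [rylc] add [aoqkt,wchlj,wlr] -> 17 lines: qxe pev unzqh ubrqf yrl aoqkt wchlj wlr oxm ecypt npeq oerom xyz pzfll frma wbjw vmjz
Hunk 7: at line 8 remove [oxm,ecypt,npeq] add [qxrhi,upxhz] -> 16 lines: qxe pev unzqh ubrqf yrl aoqkt wchlj wlr qxrhi upxhz oerom xyz pzfll frma wbjw vmjz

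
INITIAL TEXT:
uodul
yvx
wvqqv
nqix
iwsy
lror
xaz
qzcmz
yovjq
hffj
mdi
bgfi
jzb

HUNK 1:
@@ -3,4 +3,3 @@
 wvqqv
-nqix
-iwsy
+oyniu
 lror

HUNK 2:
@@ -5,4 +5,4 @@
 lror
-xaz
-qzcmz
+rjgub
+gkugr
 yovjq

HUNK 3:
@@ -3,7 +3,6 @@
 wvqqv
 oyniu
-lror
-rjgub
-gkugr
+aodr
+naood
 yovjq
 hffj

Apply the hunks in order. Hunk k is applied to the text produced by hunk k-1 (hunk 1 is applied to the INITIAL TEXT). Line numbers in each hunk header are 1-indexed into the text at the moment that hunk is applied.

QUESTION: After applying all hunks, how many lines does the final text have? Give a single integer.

Answer: 11

Derivation:
Hunk 1: at line 3 remove [nqix,iwsy] add [oyniu] -> 12 lines: uodul yvx wvqqv oyniu lror xaz qzcmz yovjq hffj mdi bgfi jzb
Hunk 2: at line 5 remove [xaz,qzcmz] add [rjgub,gkugr] -> 12 lines: uodul yvx wvqqv oyniu lror rjgub gkugr yovjq hffj mdi bgfi jzb
Hunk 3: at line 3 remove [lror,rjgub,gkugr] add [aodr,naood] -> 11 lines: uodul yvx wvqqv oyniu aodr naood yovjq hffj mdi bgfi jzb
Final line count: 11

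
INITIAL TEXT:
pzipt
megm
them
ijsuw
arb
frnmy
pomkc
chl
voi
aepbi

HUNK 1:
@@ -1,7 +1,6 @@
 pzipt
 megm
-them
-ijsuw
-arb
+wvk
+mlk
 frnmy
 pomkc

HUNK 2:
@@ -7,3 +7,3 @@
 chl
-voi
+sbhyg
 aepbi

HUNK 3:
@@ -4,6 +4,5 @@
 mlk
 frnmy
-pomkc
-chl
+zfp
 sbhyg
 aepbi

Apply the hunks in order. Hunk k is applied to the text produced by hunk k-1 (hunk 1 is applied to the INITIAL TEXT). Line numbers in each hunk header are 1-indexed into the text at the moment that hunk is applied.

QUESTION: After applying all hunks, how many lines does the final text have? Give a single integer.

Hunk 1: at line 1 remove [them,ijsuw,arb] add [wvk,mlk] -> 9 lines: pzipt megm wvk mlk frnmy pomkc chl voi aepbi
Hunk 2: at line 7 remove [voi] add [sbhyg] -> 9 lines: pzipt megm wvk mlk frnmy pomkc chl sbhyg aepbi
Hunk 3: at line 4 remove [pomkc,chl] add [zfp] -> 8 lines: pzipt megm wvk mlk frnmy zfp sbhyg aepbi
Final line count: 8

Answer: 8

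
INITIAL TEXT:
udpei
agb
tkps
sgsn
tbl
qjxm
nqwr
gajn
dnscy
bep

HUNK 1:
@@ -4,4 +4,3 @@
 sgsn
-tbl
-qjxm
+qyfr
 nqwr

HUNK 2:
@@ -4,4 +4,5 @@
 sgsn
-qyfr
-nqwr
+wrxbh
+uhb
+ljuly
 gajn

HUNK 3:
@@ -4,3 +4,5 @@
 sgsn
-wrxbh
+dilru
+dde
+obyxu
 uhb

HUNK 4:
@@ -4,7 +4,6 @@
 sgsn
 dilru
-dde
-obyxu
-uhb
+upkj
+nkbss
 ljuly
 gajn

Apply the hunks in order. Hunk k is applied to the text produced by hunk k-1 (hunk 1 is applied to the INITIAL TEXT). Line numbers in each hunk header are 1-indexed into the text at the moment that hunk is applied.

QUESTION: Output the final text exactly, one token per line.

Answer: udpei
agb
tkps
sgsn
dilru
upkj
nkbss
ljuly
gajn
dnscy
bep

Derivation:
Hunk 1: at line 4 remove [tbl,qjxm] add [qyfr] -> 9 lines: udpei agb tkps sgsn qyfr nqwr gajn dnscy bep
Hunk 2: at line 4 remove [qyfr,nqwr] add [wrxbh,uhb,ljuly] -> 10 lines: udpei agb tkps sgsn wrxbh uhb ljuly gajn dnscy bep
Hunk 3: at line 4 remove [wrxbh] add [dilru,dde,obyxu] -> 12 lines: udpei agb tkps sgsn dilru dde obyxu uhb ljuly gajn dnscy bep
Hunk 4: at line 4 remove [dde,obyxu,uhb] add [upkj,nkbss] -> 11 lines: udpei agb tkps sgsn dilru upkj nkbss ljuly gajn dnscy bep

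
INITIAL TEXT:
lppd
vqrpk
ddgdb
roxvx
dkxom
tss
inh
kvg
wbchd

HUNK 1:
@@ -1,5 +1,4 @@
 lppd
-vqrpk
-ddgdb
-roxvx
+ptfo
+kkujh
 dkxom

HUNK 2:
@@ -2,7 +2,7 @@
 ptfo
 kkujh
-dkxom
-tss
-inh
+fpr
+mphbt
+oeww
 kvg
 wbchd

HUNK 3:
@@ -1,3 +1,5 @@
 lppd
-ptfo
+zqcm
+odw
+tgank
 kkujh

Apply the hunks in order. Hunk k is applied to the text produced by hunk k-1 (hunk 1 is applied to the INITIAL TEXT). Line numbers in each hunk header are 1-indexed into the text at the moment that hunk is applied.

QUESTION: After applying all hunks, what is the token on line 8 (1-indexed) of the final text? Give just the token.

Answer: oeww

Derivation:
Hunk 1: at line 1 remove [vqrpk,ddgdb,roxvx] add [ptfo,kkujh] -> 8 lines: lppd ptfo kkujh dkxom tss inh kvg wbchd
Hunk 2: at line 2 remove [dkxom,tss,inh] add [fpr,mphbt,oeww] -> 8 lines: lppd ptfo kkujh fpr mphbt oeww kvg wbchd
Hunk 3: at line 1 remove [ptfo] add [zqcm,odw,tgank] -> 10 lines: lppd zqcm odw tgank kkujh fpr mphbt oeww kvg wbchd
Final line 8: oeww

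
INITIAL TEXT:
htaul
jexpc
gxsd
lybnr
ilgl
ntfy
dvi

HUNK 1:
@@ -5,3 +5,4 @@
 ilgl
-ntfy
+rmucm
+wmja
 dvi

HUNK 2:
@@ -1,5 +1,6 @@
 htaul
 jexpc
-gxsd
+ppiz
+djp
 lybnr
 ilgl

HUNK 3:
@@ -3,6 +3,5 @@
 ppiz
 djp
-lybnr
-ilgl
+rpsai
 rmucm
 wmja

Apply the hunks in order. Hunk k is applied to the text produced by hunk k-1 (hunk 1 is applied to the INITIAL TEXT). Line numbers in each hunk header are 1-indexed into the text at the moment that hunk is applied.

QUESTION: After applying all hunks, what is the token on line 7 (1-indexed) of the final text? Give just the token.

Answer: wmja

Derivation:
Hunk 1: at line 5 remove [ntfy] add [rmucm,wmja] -> 8 lines: htaul jexpc gxsd lybnr ilgl rmucm wmja dvi
Hunk 2: at line 1 remove [gxsd] add [ppiz,djp] -> 9 lines: htaul jexpc ppiz djp lybnr ilgl rmucm wmja dvi
Hunk 3: at line 3 remove [lybnr,ilgl] add [rpsai] -> 8 lines: htaul jexpc ppiz djp rpsai rmucm wmja dvi
Final line 7: wmja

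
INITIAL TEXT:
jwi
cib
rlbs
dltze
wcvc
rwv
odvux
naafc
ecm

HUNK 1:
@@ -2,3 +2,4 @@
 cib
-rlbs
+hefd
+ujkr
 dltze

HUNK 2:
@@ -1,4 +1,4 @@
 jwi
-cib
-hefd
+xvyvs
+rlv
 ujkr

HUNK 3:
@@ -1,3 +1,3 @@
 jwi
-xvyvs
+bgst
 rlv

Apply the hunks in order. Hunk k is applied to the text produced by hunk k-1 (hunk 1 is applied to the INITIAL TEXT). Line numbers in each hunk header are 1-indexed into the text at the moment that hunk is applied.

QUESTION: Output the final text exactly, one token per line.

Answer: jwi
bgst
rlv
ujkr
dltze
wcvc
rwv
odvux
naafc
ecm

Derivation:
Hunk 1: at line 2 remove [rlbs] add [hefd,ujkr] -> 10 lines: jwi cib hefd ujkr dltze wcvc rwv odvux naafc ecm
Hunk 2: at line 1 remove [cib,hefd] add [xvyvs,rlv] -> 10 lines: jwi xvyvs rlv ujkr dltze wcvc rwv odvux naafc ecm
Hunk 3: at line 1 remove [xvyvs] add [bgst] -> 10 lines: jwi bgst rlv ujkr dltze wcvc rwv odvux naafc ecm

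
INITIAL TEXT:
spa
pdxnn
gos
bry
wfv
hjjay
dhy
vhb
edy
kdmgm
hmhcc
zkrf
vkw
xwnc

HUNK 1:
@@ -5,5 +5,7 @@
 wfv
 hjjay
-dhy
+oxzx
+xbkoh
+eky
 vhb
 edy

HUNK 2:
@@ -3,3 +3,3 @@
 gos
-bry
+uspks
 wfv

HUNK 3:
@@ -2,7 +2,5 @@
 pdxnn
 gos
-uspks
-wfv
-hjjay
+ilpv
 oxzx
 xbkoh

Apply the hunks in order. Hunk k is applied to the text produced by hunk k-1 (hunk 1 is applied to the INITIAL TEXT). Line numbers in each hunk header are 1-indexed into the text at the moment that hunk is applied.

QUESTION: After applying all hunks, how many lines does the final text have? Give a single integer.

Hunk 1: at line 5 remove [dhy] add [oxzx,xbkoh,eky] -> 16 lines: spa pdxnn gos bry wfv hjjay oxzx xbkoh eky vhb edy kdmgm hmhcc zkrf vkw xwnc
Hunk 2: at line 3 remove [bry] add [uspks] -> 16 lines: spa pdxnn gos uspks wfv hjjay oxzx xbkoh eky vhb edy kdmgm hmhcc zkrf vkw xwnc
Hunk 3: at line 2 remove [uspks,wfv,hjjay] add [ilpv] -> 14 lines: spa pdxnn gos ilpv oxzx xbkoh eky vhb edy kdmgm hmhcc zkrf vkw xwnc
Final line count: 14

Answer: 14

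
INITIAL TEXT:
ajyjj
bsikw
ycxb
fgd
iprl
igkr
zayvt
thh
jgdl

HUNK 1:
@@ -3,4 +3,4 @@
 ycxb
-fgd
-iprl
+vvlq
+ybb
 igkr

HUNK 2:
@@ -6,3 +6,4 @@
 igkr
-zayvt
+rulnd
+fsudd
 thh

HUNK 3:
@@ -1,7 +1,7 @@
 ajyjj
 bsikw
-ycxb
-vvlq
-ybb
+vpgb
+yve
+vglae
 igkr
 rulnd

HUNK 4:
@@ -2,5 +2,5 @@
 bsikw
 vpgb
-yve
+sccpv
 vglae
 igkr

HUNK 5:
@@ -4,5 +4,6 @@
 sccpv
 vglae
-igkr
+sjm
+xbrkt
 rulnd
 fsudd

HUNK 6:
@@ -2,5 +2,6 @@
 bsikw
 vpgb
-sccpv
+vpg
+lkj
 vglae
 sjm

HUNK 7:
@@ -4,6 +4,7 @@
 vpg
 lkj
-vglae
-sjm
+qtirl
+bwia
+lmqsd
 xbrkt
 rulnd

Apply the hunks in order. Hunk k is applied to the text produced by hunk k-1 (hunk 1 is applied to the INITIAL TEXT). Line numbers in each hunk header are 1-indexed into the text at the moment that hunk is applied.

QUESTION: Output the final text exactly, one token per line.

Hunk 1: at line 3 remove [fgd,iprl] add [vvlq,ybb] -> 9 lines: ajyjj bsikw ycxb vvlq ybb igkr zayvt thh jgdl
Hunk 2: at line 6 remove [zayvt] add [rulnd,fsudd] -> 10 lines: ajyjj bsikw ycxb vvlq ybb igkr rulnd fsudd thh jgdl
Hunk 3: at line 1 remove [ycxb,vvlq,ybb] add [vpgb,yve,vglae] -> 10 lines: ajyjj bsikw vpgb yve vglae igkr rulnd fsudd thh jgdl
Hunk 4: at line 2 remove [yve] add [sccpv] -> 10 lines: ajyjj bsikw vpgb sccpv vglae igkr rulnd fsudd thh jgdl
Hunk 5: at line 4 remove [igkr] add [sjm,xbrkt] -> 11 lines: ajyjj bsikw vpgb sccpv vglae sjm xbrkt rulnd fsudd thh jgdl
Hunk 6: at line 2 remove [sccpv] add [vpg,lkj] -> 12 lines: ajyjj bsikw vpgb vpg lkj vglae sjm xbrkt rulnd fsudd thh jgdl
Hunk 7: at line 4 remove [vglae,sjm] add [qtirl,bwia,lmqsd] -> 13 lines: ajyjj bsikw vpgb vpg lkj qtirl bwia lmqsd xbrkt rulnd fsudd thh jgdl

Answer: ajyjj
bsikw
vpgb
vpg
lkj
qtirl
bwia
lmqsd
xbrkt
rulnd
fsudd
thh
jgdl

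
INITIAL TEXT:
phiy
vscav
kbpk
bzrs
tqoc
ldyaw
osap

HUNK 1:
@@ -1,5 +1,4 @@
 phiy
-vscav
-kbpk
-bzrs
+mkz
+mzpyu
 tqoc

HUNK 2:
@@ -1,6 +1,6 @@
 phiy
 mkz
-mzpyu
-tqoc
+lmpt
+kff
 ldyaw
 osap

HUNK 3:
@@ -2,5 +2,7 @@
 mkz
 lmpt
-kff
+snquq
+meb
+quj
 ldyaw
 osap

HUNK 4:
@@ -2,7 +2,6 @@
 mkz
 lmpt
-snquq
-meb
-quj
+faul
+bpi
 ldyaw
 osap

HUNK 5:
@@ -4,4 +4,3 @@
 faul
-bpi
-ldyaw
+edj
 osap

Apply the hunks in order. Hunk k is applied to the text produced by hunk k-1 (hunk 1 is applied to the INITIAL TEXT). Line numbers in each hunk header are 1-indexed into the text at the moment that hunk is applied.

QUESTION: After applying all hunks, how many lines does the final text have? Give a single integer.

Hunk 1: at line 1 remove [vscav,kbpk,bzrs] add [mkz,mzpyu] -> 6 lines: phiy mkz mzpyu tqoc ldyaw osap
Hunk 2: at line 1 remove [mzpyu,tqoc] add [lmpt,kff] -> 6 lines: phiy mkz lmpt kff ldyaw osap
Hunk 3: at line 2 remove [kff] add [snquq,meb,quj] -> 8 lines: phiy mkz lmpt snquq meb quj ldyaw osap
Hunk 4: at line 2 remove [snquq,meb,quj] add [faul,bpi] -> 7 lines: phiy mkz lmpt faul bpi ldyaw osap
Hunk 5: at line 4 remove [bpi,ldyaw] add [edj] -> 6 lines: phiy mkz lmpt faul edj osap
Final line count: 6

Answer: 6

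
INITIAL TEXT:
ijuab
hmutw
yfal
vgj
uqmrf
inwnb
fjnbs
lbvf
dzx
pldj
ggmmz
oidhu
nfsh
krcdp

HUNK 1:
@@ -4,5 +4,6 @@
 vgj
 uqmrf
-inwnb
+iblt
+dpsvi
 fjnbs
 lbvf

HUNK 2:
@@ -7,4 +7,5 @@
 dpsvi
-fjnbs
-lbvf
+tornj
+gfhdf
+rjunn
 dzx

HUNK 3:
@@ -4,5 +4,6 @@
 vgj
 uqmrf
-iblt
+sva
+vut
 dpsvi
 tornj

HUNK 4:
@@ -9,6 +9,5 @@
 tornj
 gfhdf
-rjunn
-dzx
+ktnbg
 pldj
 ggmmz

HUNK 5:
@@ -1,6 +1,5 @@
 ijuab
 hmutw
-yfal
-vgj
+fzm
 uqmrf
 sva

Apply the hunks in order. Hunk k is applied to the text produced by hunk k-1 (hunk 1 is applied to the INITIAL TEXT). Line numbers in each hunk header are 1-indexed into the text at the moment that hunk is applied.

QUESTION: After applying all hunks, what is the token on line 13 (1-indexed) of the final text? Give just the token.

Answer: oidhu

Derivation:
Hunk 1: at line 4 remove [inwnb] add [iblt,dpsvi] -> 15 lines: ijuab hmutw yfal vgj uqmrf iblt dpsvi fjnbs lbvf dzx pldj ggmmz oidhu nfsh krcdp
Hunk 2: at line 7 remove [fjnbs,lbvf] add [tornj,gfhdf,rjunn] -> 16 lines: ijuab hmutw yfal vgj uqmrf iblt dpsvi tornj gfhdf rjunn dzx pldj ggmmz oidhu nfsh krcdp
Hunk 3: at line 4 remove [iblt] add [sva,vut] -> 17 lines: ijuab hmutw yfal vgj uqmrf sva vut dpsvi tornj gfhdf rjunn dzx pldj ggmmz oidhu nfsh krcdp
Hunk 4: at line 9 remove [rjunn,dzx] add [ktnbg] -> 16 lines: ijuab hmutw yfal vgj uqmrf sva vut dpsvi tornj gfhdf ktnbg pldj ggmmz oidhu nfsh krcdp
Hunk 5: at line 1 remove [yfal,vgj] add [fzm] -> 15 lines: ijuab hmutw fzm uqmrf sva vut dpsvi tornj gfhdf ktnbg pldj ggmmz oidhu nfsh krcdp
Final line 13: oidhu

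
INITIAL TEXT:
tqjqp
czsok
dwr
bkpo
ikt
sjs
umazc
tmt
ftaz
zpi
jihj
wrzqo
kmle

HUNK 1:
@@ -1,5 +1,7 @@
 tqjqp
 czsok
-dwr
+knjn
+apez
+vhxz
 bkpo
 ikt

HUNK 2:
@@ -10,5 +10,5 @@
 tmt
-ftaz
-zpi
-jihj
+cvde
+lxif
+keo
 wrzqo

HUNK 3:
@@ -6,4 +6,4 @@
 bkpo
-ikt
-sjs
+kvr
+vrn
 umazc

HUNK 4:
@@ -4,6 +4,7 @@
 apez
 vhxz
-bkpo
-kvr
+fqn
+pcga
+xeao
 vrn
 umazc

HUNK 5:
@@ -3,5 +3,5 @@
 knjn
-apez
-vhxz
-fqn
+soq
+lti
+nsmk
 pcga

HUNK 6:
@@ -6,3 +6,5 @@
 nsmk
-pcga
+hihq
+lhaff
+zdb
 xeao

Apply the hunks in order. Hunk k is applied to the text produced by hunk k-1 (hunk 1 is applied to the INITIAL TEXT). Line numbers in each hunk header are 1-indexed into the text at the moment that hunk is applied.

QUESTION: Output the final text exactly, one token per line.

Hunk 1: at line 1 remove [dwr] add [knjn,apez,vhxz] -> 15 lines: tqjqp czsok knjn apez vhxz bkpo ikt sjs umazc tmt ftaz zpi jihj wrzqo kmle
Hunk 2: at line 10 remove [ftaz,zpi,jihj] add [cvde,lxif,keo] -> 15 lines: tqjqp czsok knjn apez vhxz bkpo ikt sjs umazc tmt cvde lxif keo wrzqo kmle
Hunk 3: at line 6 remove [ikt,sjs] add [kvr,vrn] -> 15 lines: tqjqp czsok knjn apez vhxz bkpo kvr vrn umazc tmt cvde lxif keo wrzqo kmle
Hunk 4: at line 4 remove [bkpo,kvr] add [fqn,pcga,xeao] -> 16 lines: tqjqp czsok knjn apez vhxz fqn pcga xeao vrn umazc tmt cvde lxif keo wrzqo kmle
Hunk 5: at line 3 remove [apez,vhxz,fqn] add [soq,lti,nsmk] -> 16 lines: tqjqp czsok knjn soq lti nsmk pcga xeao vrn umazc tmt cvde lxif keo wrzqo kmle
Hunk 6: at line 6 remove [pcga] add [hihq,lhaff,zdb] -> 18 lines: tqjqp czsok knjn soq lti nsmk hihq lhaff zdb xeao vrn umazc tmt cvde lxif keo wrzqo kmle

Answer: tqjqp
czsok
knjn
soq
lti
nsmk
hihq
lhaff
zdb
xeao
vrn
umazc
tmt
cvde
lxif
keo
wrzqo
kmle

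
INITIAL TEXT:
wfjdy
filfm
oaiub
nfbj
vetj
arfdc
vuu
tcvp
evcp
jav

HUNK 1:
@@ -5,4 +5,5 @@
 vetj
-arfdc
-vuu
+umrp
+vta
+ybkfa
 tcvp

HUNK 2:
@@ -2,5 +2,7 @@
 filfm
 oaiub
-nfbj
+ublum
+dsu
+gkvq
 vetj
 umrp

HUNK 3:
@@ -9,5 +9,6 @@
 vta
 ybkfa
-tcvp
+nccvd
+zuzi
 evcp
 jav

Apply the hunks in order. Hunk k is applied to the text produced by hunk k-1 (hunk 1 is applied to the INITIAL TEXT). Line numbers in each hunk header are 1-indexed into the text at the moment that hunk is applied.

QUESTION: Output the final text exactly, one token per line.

Answer: wfjdy
filfm
oaiub
ublum
dsu
gkvq
vetj
umrp
vta
ybkfa
nccvd
zuzi
evcp
jav

Derivation:
Hunk 1: at line 5 remove [arfdc,vuu] add [umrp,vta,ybkfa] -> 11 lines: wfjdy filfm oaiub nfbj vetj umrp vta ybkfa tcvp evcp jav
Hunk 2: at line 2 remove [nfbj] add [ublum,dsu,gkvq] -> 13 lines: wfjdy filfm oaiub ublum dsu gkvq vetj umrp vta ybkfa tcvp evcp jav
Hunk 3: at line 9 remove [tcvp] add [nccvd,zuzi] -> 14 lines: wfjdy filfm oaiub ublum dsu gkvq vetj umrp vta ybkfa nccvd zuzi evcp jav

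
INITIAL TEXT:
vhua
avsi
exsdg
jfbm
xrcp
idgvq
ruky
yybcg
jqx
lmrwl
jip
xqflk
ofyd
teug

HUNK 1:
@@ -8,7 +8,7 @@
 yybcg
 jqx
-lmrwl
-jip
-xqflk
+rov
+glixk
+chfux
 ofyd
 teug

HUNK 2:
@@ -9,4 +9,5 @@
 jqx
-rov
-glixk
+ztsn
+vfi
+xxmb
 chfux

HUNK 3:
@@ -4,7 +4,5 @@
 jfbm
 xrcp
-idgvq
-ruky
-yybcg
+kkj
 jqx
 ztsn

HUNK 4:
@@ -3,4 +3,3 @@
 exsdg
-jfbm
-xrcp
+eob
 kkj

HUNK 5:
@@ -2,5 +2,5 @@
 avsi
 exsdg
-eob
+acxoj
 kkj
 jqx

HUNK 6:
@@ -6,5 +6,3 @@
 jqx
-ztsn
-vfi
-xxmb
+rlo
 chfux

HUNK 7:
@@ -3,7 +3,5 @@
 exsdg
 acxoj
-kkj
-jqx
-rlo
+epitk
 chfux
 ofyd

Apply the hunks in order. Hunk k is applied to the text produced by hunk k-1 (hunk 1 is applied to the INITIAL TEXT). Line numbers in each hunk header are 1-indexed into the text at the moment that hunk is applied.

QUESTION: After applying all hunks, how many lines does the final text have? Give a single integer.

Answer: 8

Derivation:
Hunk 1: at line 8 remove [lmrwl,jip,xqflk] add [rov,glixk,chfux] -> 14 lines: vhua avsi exsdg jfbm xrcp idgvq ruky yybcg jqx rov glixk chfux ofyd teug
Hunk 2: at line 9 remove [rov,glixk] add [ztsn,vfi,xxmb] -> 15 lines: vhua avsi exsdg jfbm xrcp idgvq ruky yybcg jqx ztsn vfi xxmb chfux ofyd teug
Hunk 3: at line 4 remove [idgvq,ruky,yybcg] add [kkj] -> 13 lines: vhua avsi exsdg jfbm xrcp kkj jqx ztsn vfi xxmb chfux ofyd teug
Hunk 4: at line 3 remove [jfbm,xrcp] add [eob] -> 12 lines: vhua avsi exsdg eob kkj jqx ztsn vfi xxmb chfux ofyd teug
Hunk 5: at line 2 remove [eob] add [acxoj] -> 12 lines: vhua avsi exsdg acxoj kkj jqx ztsn vfi xxmb chfux ofyd teug
Hunk 6: at line 6 remove [ztsn,vfi,xxmb] add [rlo] -> 10 lines: vhua avsi exsdg acxoj kkj jqx rlo chfux ofyd teug
Hunk 7: at line 3 remove [kkj,jqx,rlo] add [epitk] -> 8 lines: vhua avsi exsdg acxoj epitk chfux ofyd teug
Final line count: 8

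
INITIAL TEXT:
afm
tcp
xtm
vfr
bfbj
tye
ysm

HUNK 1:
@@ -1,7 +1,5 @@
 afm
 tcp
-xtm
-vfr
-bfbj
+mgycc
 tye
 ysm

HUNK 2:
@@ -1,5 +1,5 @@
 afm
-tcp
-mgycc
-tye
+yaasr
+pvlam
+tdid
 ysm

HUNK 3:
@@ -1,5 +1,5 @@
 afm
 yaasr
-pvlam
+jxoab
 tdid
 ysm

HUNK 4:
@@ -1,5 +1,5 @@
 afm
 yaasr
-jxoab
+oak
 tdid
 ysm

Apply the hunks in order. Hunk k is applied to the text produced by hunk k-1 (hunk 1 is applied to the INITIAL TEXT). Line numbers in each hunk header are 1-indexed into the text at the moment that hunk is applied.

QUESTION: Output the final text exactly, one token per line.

Hunk 1: at line 1 remove [xtm,vfr,bfbj] add [mgycc] -> 5 lines: afm tcp mgycc tye ysm
Hunk 2: at line 1 remove [tcp,mgycc,tye] add [yaasr,pvlam,tdid] -> 5 lines: afm yaasr pvlam tdid ysm
Hunk 3: at line 1 remove [pvlam] add [jxoab] -> 5 lines: afm yaasr jxoab tdid ysm
Hunk 4: at line 1 remove [jxoab] add [oak] -> 5 lines: afm yaasr oak tdid ysm

Answer: afm
yaasr
oak
tdid
ysm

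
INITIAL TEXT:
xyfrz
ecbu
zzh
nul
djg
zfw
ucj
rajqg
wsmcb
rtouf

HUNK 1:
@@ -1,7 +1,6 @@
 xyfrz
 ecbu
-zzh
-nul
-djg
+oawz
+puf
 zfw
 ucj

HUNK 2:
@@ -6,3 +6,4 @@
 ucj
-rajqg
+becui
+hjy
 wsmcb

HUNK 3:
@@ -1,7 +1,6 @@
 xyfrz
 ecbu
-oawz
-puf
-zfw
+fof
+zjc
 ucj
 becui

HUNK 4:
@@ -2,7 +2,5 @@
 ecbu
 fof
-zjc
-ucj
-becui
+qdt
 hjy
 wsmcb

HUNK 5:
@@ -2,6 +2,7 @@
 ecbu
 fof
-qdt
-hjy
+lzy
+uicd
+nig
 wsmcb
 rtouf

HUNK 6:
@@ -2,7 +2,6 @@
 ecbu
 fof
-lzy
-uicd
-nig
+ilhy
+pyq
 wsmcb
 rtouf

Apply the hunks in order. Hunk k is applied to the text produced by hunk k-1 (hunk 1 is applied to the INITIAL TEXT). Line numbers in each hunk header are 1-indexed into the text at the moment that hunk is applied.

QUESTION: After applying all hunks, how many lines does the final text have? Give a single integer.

Answer: 7

Derivation:
Hunk 1: at line 1 remove [zzh,nul,djg] add [oawz,puf] -> 9 lines: xyfrz ecbu oawz puf zfw ucj rajqg wsmcb rtouf
Hunk 2: at line 6 remove [rajqg] add [becui,hjy] -> 10 lines: xyfrz ecbu oawz puf zfw ucj becui hjy wsmcb rtouf
Hunk 3: at line 1 remove [oawz,puf,zfw] add [fof,zjc] -> 9 lines: xyfrz ecbu fof zjc ucj becui hjy wsmcb rtouf
Hunk 4: at line 2 remove [zjc,ucj,becui] add [qdt] -> 7 lines: xyfrz ecbu fof qdt hjy wsmcb rtouf
Hunk 5: at line 2 remove [qdt,hjy] add [lzy,uicd,nig] -> 8 lines: xyfrz ecbu fof lzy uicd nig wsmcb rtouf
Hunk 6: at line 2 remove [lzy,uicd,nig] add [ilhy,pyq] -> 7 lines: xyfrz ecbu fof ilhy pyq wsmcb rtouf
Final line count: 7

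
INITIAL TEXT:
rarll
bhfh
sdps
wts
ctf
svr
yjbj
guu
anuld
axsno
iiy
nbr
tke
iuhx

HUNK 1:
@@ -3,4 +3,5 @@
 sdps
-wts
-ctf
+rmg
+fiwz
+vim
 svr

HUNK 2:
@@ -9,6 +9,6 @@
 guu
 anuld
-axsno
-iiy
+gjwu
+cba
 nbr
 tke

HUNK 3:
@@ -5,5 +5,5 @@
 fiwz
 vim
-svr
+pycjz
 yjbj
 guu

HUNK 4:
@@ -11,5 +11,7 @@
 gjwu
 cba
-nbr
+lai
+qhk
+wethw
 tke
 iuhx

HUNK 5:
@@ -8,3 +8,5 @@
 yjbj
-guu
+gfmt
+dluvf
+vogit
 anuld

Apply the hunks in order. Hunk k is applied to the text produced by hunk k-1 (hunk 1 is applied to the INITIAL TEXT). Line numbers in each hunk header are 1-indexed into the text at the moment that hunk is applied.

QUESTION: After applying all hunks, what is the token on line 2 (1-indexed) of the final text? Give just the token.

Hunk 1: at line 3 remove [wts,ctf] add [rmg,fiwz,vim] -> 15 lines: rarll bhfh sdps rmg fiwz vim svr yjbj guu anuld axsno iiy nbr tke iuhx
Hunk 2: at line 9 remove [axsno,iiy] add [gjwu,cba] -> 15 lines: rarll bhfh sdps rmg fiwz vim svr yjbj guu anuld gjwu cba nbr tke iuhx
Hunk 3: at line 5 remove [svr] add [pycjz] -> 15 lines: rarll bhfh sdps rmg fiwz vim pycjz yjbj guu anuld gjwu cba nbr tke iuhx
Hunk 4: at line 11 remove [nbr] add [lai,qhk,wethw] -> 17 lines: rarll bhfh sdps rmg fiwz vim pycjz yjbj guu anuld gjwu cba lai qhk wethw tke iuhx
Hunk 5: at line 8 remove [guu] add [gfmt,dluvf,vogit] -> 19 lines: rarll bhfh sdps rmg fiwz vim pycjz yjbj gfmt dluvf vogit anuld gjwu cba lai qhk wethw tke iuhx
Final line 2: bhfh

Answer: bhfh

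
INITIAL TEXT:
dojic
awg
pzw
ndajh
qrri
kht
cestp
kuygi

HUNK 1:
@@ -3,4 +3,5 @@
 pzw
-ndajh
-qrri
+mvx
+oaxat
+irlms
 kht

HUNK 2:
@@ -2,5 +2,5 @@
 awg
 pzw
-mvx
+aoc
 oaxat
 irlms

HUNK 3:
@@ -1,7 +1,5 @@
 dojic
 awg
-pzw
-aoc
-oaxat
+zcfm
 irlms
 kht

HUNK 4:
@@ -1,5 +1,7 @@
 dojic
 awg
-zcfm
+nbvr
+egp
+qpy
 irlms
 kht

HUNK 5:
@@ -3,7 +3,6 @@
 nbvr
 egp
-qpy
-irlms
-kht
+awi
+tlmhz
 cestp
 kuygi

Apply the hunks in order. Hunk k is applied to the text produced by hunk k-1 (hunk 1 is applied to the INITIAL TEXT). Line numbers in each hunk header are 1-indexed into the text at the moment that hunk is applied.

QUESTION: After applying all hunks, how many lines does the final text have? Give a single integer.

Answer: 8

Derivation:
Hunk 1: at line 3 remove [ndajh,qrri] add [mvx,oaxat,irlms] -> 9 lines: dojic awg pzw mvx oaxat irlms kht cestp kuygi
Hunk 2: at line 2 remove [mvx] add [aoc] -> 9 lines: dojic awg pzw aoc oaxat irlms kht cestp kuygi
Hunk 3: at line 1 remove [pzw,aoc,oaxat] add [zcfm] -> 7 lines: dojic awg zcfm irlms kht cestp kuygi
Hunk 4: at line 1 remove [zcfm] add [nbvr,egp,qpy] -> 9 lines: dojic awg nbvr egp qpy irlms kht cestp kuygi
Hunk 5: at line 3 remove [qpy,irlms,kht] add [awi,tlmhz] -> 8 lines: dojic awg nbvr egp awi tlmhz cestp kuygi
Final line count: 8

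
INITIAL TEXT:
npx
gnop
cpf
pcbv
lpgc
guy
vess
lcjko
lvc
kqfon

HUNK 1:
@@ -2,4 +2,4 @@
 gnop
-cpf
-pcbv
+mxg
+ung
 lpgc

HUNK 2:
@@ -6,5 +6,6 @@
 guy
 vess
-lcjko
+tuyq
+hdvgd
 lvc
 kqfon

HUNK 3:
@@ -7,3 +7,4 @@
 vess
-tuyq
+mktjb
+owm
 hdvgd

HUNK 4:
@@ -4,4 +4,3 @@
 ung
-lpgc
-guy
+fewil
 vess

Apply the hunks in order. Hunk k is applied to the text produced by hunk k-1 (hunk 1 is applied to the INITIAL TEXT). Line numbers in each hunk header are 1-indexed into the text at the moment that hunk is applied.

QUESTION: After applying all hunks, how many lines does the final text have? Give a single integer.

Answer: 11

Derivation:
Hunk 1: at line 2 remove [cpf,pcbv] add [mxg,ung] -> 10 lines: npx gnop mxg ung lpgc guy vess lcjko lvc kqfon
Hunk 2: at line 6 remove [lcjko] add [tuyq,hdvgd] -> 11 lines: npx gnop mxg ung lpgc guy vess tuyq hdvgd lvc kqfon
Hunk 3: at line 7 remove [tuyq] add [mktjb,owm] -> 12 lines: npx gnop mxg ung lpgc guy vess mktjb owm hdvgd lvc kqfon
Hunk 4: at line 4 remove [lpgc,guy] add [fewil] -> 11 lines: npx gnop mxg ung fewil vess mktjb owm hdvgd lvc kqfon
Final line count: 11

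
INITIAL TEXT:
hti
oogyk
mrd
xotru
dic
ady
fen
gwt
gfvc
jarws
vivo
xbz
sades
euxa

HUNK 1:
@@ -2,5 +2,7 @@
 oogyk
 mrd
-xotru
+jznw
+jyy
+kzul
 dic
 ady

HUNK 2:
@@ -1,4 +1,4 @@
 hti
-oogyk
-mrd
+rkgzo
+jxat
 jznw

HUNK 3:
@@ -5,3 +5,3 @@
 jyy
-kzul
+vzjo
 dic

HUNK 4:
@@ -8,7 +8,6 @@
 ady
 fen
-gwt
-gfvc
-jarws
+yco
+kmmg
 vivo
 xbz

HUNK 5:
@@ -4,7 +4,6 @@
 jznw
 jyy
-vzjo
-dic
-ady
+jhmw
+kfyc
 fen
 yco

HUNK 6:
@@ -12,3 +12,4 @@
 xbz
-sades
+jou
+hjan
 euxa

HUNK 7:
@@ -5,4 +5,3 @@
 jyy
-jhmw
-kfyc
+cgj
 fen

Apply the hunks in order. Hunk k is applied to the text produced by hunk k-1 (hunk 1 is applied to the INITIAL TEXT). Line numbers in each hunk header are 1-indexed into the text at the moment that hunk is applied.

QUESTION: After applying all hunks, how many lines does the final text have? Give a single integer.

Hunk 1: at line 2 remove [xotru] add [jznw,jyy,kzul] -> 16 lines: hti oogyk mrd jznw jyy kzul dic ady fen gwt gfvc jarws vivo xbz sades euxa
Hunk 2: at line 1 remove [oogyk,mrd] add [rkgzo,jxat] -> 16 lines: hti rkgzo jxat jznw jyy kzul dic ady fen gwt gfvc jarws vivo xbz sades euxa
Hunk 3: at line 5 remove [kzul] add [vzjo] -> 16 lines: hti rkgzo jxat jznw jyy vzjo dic ady fen gwt gfvc jarws vivo xbz sades euxa
Hunk 4: at line 8 remove [gwt,gfvc,jarws] add [yco,kmmg] -> 15 lines: hti rkgzo jxat jznw jyy vzjo dic ady fen yco kmmg vivo xbz sades euxa
Hunk 5: at line 4 remove [vzjo,dic,ady] add [jhmw,kfyc] -> 14 lines: hti rkgzo jxat jznw jyy jhmw kfyc fen yco kmmg vivo xbz sades euxa
Hunk 6: at line 12 remove [sades] add [jou,hjan] -> 15 lines: hti rkgzo jxat jznw jyy jhmw kfyc fen yco kmmg vivo xbz jou hjan euxa
Hunk 7: at line 5 remove [jhmw,kfyc] add [cgj] -> 14 lines: hti rkgzo jxat jznw jyy cgj fen yco kmmg vivo xbz jou hjan euxa
Final line count: 14

Answer: 14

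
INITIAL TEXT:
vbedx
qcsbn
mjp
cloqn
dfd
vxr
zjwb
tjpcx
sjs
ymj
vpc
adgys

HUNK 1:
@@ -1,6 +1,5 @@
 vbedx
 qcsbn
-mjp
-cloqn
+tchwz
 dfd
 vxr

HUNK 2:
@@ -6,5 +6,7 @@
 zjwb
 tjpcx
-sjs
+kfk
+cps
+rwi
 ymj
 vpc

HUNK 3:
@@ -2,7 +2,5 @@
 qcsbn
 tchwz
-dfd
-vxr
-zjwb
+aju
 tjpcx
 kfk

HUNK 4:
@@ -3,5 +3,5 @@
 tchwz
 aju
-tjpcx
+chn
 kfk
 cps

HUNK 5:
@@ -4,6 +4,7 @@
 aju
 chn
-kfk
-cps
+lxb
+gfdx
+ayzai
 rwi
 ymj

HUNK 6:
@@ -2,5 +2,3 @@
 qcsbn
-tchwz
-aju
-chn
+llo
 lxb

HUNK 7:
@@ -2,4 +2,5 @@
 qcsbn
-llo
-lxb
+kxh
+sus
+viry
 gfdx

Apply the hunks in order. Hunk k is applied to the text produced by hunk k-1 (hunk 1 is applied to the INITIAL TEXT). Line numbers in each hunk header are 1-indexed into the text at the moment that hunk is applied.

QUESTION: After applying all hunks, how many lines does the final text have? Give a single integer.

Hunk 1: at line 1 remove [mjp,cloqn] add [tchwz] -> 11 lines: vbedx qcsbn tchwz dfd vxr zjwb tjpcx sjs ymj vpc adgys
Hunk 2: at line 6 remove [sjs] add [kfk,cps,rwi] -> 13 lines: vbedx qcsbn tchwz dfd vxr zjwb tjpcx kfk cps rwi ymj vpc adgys
Hunk 3: at line 2 remove [dfd,vxr,zjwb] add [aju] -> 11 lines: vbedx qcsbn tchwz aju tjpcx kfk cps rwi ymj vpc adgys
Hunk 4: at line 3 remove [tjpcx] add [chn] -> 11 lines: vbedx qcsbn tchwz aju chn kfk cps rwi ymj vpc adgys
Hunk 5: at line 4 remove [kfk,cps] add [lxb,gfdx,ayzai] -> 12 lines: vbedx qcsbn tchwz aju chn lxb gfdx ayzai rwi ymj vpc adgys
Hunk 6: at line 2 remove [tchwz,aju,chn] add [llo] -> 10 lines: vbedx qcsbn llo lxb gfdx ayzai rwi ymj vpc adgys
Hunk 7: at line 2 remove [llo,lxb] add [kxh,sus,viry] -> 11 lines: vbedx qcsbn kxh sus viry gfdx ayzai rwi ymj vpc adgys
Final line count: 11

Answer: 11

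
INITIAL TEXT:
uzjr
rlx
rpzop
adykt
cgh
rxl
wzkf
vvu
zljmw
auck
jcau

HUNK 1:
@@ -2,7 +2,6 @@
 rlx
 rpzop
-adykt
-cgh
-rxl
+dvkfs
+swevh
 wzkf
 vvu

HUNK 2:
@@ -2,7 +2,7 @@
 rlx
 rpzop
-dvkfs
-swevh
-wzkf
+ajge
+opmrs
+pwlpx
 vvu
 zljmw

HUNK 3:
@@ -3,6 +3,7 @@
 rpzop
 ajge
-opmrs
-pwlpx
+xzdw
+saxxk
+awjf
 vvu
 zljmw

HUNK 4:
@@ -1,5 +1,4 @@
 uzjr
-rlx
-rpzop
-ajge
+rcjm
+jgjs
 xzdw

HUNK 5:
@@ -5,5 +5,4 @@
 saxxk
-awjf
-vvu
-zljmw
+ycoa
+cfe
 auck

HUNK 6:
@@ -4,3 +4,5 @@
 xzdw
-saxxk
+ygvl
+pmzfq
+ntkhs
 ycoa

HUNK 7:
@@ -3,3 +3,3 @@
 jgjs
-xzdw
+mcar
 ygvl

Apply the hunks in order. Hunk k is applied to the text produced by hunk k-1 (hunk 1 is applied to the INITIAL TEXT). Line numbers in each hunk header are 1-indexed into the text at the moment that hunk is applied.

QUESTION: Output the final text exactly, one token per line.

Hunk 1: at line 2 remove [adykt,cgh,rxl] add [dvkfs,swevh] -> 10 lines: uzjr rlx rpzop dvkfs swevh wzkf vvu zljmw auck jcau
Hunk 2: at line 2 remove [dvkfs,swevh,wzkf] add [ajge,opmrs,pwlpx] -> 10 lines: uzjr rlx rpzop ajge opmrs pwlpx vvu zljmw auck jcau
Hunk 3: at line 3 remove [opmrs,pwlpx] add [xzdw,saxxk,awjf] -> 11 lines: uzjr rlx rpzop ajge xzdw saxxk awjf vvu zljmw auck jcau
Hunk 4: at line 1 remove [rlx,rpzop,ajge] add [rcjm,jgjs] -> 10 lines: uzjr rcjm jgjs xzdw saxxk awjf vvu zljmw auck jcau
Hunk 5: at line 5 remove [awjf,vvu,zljmw] add [ycoa,cfe] -> 9 lines: uzjr rcjm jgjs xzdw saxxk ycoa cfe auck jcau
Hunk 6: at line 4 remove [saxxk] add [ygvl,pmzfq,ntkhs] -> 11 lines: uzjr rcjm jgjs xzdw ygvl pmzfq ntkhs ycoa cfe auck jcau
Hunk 7: at line 3 remove [xzdw] add [mcar] -> 11 lines: uzjr rcjm jgjs mcar ygvl pmzfq ntkhs ycoa cfe auck jcau

Answer: uzjr
rcjm
jgjs
mcar
ygvl
pmzfq
ntkhs
ycoa
cfe
auck
jcau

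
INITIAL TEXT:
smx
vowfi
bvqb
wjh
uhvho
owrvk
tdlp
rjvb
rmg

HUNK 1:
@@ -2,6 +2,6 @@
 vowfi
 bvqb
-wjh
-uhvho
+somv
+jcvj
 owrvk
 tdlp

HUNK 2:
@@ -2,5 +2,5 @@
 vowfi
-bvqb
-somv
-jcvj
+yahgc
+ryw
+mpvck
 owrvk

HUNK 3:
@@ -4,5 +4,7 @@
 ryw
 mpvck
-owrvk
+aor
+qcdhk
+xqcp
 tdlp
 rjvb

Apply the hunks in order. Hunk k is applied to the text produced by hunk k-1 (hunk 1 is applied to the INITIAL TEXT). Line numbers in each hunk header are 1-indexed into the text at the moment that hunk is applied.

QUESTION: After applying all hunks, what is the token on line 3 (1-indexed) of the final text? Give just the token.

Answer: yahgc

Derivation:
Hunk 1: at line 2 remove [wjh,uhvho] add [somv,jcvj] -> 9 lines: smx vowfi bvqb somv jcvj owrvk tdlp rjvb rmg
Hunk 2: at line 2 remove [bvqb,somv,jcvj] add [yahgc,ryw,mpvck] -> 9 lines: smx vowfi yahgc ryw mpvck owrvk tdlp rjvb rmg
Hunk 3: at line 4 remove [owrvk] add [aor,qcdhk,xqcp] -> 11 lines: smx vowfi yahgc ryw mpvck aor qcdhk xqcp tdlp rjvb rmg
Final line 3: yahgc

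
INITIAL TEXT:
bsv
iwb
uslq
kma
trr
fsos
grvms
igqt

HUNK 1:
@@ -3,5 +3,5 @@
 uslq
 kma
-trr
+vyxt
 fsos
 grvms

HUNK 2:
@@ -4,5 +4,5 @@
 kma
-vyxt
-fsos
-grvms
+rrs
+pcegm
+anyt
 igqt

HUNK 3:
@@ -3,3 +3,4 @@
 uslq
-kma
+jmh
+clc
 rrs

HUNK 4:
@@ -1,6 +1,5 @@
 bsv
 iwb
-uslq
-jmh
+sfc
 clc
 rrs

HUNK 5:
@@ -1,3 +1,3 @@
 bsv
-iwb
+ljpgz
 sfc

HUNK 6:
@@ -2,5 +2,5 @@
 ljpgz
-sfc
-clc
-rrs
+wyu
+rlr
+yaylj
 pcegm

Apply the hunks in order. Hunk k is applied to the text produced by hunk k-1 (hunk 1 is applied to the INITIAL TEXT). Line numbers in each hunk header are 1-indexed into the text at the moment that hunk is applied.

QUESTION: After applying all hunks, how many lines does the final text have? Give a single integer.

Hunk 1: at line 3 remove [trr] add [vyxt] -> 8 lines: bsv iwb uslq kma vyxt fsos grvms igqt
Hunk 2: at line 4 remove [vyxt,fsos,grvms] add [rrs,pcegm,anyt] -> 8 lines: bsv iwb uslq kma rrs pcegm anyt igqt
Hunk 3: at line 3 remove [kma] add [jmh,clc] -> 9 lines: bsv iwb uslq jmh clc rrs pcegm anyt igqt
Hunk 4: at line 1 remove [uslq,jmh] add [sfc] -> 8 lines: bsv iwb sfc clc rrs pcegm anyt igqt
Hunk 5: at line 1 remove [iwb] add [ljpgz] -> 8 lines: bsv ljpgz sfc clc rrs pcegm anyt igqt
Hunk 6: at line 2 remove [sfc,clc,rrs] add [wyu,rlr,yaylj] -> 8 lines: bsv ljpgz wyu rlr yaylj pcegm anyt igqt
Final line count: 8

Answer: 8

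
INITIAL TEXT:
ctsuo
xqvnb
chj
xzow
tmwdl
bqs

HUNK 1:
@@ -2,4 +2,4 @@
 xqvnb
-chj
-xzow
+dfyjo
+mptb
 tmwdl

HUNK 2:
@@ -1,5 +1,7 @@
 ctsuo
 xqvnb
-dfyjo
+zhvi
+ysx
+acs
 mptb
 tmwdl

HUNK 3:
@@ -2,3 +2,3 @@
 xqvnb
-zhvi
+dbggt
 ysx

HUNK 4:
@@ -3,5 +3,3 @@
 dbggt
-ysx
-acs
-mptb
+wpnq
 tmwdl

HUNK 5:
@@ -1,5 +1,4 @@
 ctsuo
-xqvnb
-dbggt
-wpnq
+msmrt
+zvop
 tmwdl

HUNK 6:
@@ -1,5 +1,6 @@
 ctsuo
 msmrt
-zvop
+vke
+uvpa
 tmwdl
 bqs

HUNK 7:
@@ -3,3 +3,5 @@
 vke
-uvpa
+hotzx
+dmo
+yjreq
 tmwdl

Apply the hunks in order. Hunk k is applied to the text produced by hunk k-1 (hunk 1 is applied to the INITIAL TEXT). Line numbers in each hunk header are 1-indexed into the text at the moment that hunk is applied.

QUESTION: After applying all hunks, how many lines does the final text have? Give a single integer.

Answer: 8

Derivation:
Hunk 1: at line 2 remove [chj,xzow] add [dfyjo,mptb] -> 6 lines: ctsuo xqvnb dfyjo mptb tmwdl bqs
Hunk 2: at line 1 remove [dfyjo] add [zhvi,ysx,acs] -> 8 lines: ctsuo xqvnb zhvi ysx acs mptb tmwdl bqs
Hunk 3: at line 2 remove [zhvi] add [dbggt] -> 8 lines: ctsuo xqvnb dbggt ysx acs mptb tmwdl bqs
Hunk 4: at line 3 remove [ysx,acs,mptb] add [wpnq] -> 6 lines: ctsuo xqvnb dbggt wpnq tmwdl bqs
Hunk 5: at line 1 remove [xqvnb,dbggt,wpnq] add [msmrt,zvop] -> 5 lines: ctsuo msmrt zvop tmwdl bqs
Hunk 6: at line 1 remove [zvop] add [vke,uvpa] -> 6 lines: ctsuo msmrt vke uvpa tmwdl bqs
Hunk 7: at line 3 remove [uvpa] add [hotzx,dmo,yjreq] -> 8 lines: ctsuo msmrt vke hotzx dmo yjreq tmwdl bqs
Final line count: 8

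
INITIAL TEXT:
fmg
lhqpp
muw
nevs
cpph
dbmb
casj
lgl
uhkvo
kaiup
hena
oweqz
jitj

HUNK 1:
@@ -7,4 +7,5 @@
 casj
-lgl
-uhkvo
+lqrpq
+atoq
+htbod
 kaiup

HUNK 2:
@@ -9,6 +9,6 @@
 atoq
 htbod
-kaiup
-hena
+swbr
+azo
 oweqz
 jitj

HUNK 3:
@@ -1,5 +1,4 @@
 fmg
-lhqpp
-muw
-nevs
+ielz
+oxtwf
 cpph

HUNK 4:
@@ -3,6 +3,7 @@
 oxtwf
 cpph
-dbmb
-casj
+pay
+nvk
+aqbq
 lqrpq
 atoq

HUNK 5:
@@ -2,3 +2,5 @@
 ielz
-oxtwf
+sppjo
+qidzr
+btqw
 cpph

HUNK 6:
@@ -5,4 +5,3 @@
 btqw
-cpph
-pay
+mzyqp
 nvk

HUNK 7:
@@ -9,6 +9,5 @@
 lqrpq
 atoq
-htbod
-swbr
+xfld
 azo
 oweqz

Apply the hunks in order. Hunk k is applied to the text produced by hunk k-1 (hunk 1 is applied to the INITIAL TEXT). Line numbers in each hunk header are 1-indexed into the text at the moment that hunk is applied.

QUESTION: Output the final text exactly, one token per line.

Hunk 1: at line 7 remove [lgl,uhkvo] add [lqrpq,atoq,htbod] -> 14 lines: fmg lhqpp muw nevs cpph dbmb casj lqrpq atoq htbod kaiup hena oweqz jitj
Hunk 2: at line 9 remove [kaiup,hena] add [swbr,azo] -> 14 lines: fmg lhqpp muw nevs cpph dbmb casj lqrpq atoq htbod swbr azo oweqz jitj
Hunk 3: at line 1 remove [lhqpp,muw,nevs] add [ielz,oxtwf] -> 13 lines: fmg ielz oxtwf cpph dbmb casj lqrpq atoq htbod swbr azo oweqz jitj
Hunk 4: at line 3 remove [dbmb,casj] add [pay,nvk,aqbq] -> 14 lines: fmg ielz oxtwf cpph pay nvk aqbq lqrpq atoq htbod swbr azo oweqz jitj
Hunk 5: at line 2 remove [oxtwf] add [sppjo,qidzr,btqw] -> 16 lines: fmg ielz sppjo qidzr btqw cpph pay nvk aqbq lqrpq atoq htbod swbr azo oweqz jitj
Hunk 6: at line 5 remove [cpph,pay] add [mzyqp] -> 15 lines: fmg ielz sppjo qidzr btqw mzyqp nvk aqbq lqrpq atoq htbod swbr azo oweqz jitj
Hunk 7: at line 9 remove [htbod,swbr] add [xfld] -> 14 lines: fmg ielz sppjo qidzr btqw mzyqp nvk aqbq lqrpq atoq xfld azo oweqz jitj

Answer: fmg
ielz
sppjo
qidzr
btqw
mzyqp
nvk
aqbq
lqrpq
atoq
xfld
azo
oweqz
jitj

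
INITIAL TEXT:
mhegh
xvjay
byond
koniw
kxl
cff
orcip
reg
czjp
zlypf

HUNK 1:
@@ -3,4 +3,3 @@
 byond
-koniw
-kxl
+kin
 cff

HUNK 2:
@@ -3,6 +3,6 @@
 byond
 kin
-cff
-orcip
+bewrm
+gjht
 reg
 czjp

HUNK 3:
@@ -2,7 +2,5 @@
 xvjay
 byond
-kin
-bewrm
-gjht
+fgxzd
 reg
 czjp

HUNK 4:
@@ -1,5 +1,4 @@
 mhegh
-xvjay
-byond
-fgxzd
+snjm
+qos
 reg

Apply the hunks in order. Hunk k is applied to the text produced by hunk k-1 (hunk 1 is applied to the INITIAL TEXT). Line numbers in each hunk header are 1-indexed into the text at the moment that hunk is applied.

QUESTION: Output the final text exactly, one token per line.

Answer: mhegh
snjm
qos
reg
czjp
zlypf

Derivation:
Hunk 1: at line 3 remove [koniw,kxl] add [kin] -> 9 lines: mhegh xvjay byond kin cff orcip reg czjp zlypf
Hunk 2: at line 3 remove [cff,orcip] add [bewrm,gjht] -> 9 lines: mhegh xvjay byond kin bewrm gjht reg czjp zlypf
Hunk 3: at line 2 remove [kin,bewrm,gjht] add [fgxzd] -> 7 lines: mhegh xvjay byond fgxzd reg czjp zlypf
Hunk 4: at line 1 remove [xvjay,byond,fgxzd] add [snjm,qos] -> 6 lines: mhegh snjm qos reg czjp zlypf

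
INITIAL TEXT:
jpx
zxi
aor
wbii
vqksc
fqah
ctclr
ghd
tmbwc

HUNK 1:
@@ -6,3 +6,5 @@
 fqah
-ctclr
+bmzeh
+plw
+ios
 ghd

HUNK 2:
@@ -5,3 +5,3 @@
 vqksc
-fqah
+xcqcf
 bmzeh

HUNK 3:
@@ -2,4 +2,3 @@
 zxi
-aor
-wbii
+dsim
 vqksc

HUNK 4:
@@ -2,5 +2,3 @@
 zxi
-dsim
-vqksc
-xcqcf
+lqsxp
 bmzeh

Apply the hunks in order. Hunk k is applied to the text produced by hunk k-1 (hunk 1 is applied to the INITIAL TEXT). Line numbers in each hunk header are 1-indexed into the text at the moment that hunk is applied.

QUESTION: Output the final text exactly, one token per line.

Answer: jpx
zxi
lqsxp
bmzeh
plw
ios
ghd
tmbwc

Derivation:
Hunk 1: at line 6 remove [ctclr] add [bmzeh,plw,ios] -> 11 lines: jpx zxi aor wbii vqksc fqah bmzeh plw ios ghd tmbwc
Hunk 2: at line 5 remove [fqah] add [xcqcf] -> 11 lines: jpx zxi aor wbii vqksc xcqcf bmzeh plw ios ghd tmbwc
Hunk 3: at line 2 remove [aor,wbii] add [dsim] -> 10 lines: jpx zxi dsim vqksc xcqcf bmzeh plw ios ghd tmbwc
Hunk 4: at line 2 remove [dsim,vqksc,xcqcf] add [lqsxp] -> 8 lines: jpx zxi lqsxp bmzeh plw ios ghd tmbwc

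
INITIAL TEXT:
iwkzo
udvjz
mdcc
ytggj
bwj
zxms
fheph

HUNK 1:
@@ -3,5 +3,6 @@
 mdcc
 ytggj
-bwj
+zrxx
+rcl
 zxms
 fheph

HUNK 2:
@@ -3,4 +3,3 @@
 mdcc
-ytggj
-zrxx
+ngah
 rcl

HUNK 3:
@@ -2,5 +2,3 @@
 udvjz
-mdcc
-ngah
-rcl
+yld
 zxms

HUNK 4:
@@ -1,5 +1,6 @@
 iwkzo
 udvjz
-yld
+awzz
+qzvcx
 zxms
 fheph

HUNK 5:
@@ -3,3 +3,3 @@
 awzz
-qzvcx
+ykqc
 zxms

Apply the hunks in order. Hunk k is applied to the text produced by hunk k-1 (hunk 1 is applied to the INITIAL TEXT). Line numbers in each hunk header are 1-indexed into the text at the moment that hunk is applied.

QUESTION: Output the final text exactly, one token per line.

Hunk 1: at line 3 remove [bwj] add [zrxx,rcl] -> 8 lines: iwkzo udvjz mdcc ytggj zrxx rcl zxms fheph
Hunk 2: at line 3 remove [ytggj,zrxx] add [ngah] -> 7 lines: iwkzo udvjz mdcc ngah rcl zxms fheph
Hunk 3: at line 2 remove [mdcc,ngah,rcl] add [yld] -> 5 lines: iwkzo udvjz yld zxms fheph
Hunk 4: at line 1 remove [yld] add [awzz,qzvcx] -> 6 lines: iwkzo udvjz awzz qzvcx zxms fheph
Hunk 5: at line 3 remove [qzvcx] add [ykqc] -> 6 lines: iwkzo udvjz awzz ykqc zxms fheph

Answer: iwkzo
udvjz
awzz
ykqc
zxms
fheph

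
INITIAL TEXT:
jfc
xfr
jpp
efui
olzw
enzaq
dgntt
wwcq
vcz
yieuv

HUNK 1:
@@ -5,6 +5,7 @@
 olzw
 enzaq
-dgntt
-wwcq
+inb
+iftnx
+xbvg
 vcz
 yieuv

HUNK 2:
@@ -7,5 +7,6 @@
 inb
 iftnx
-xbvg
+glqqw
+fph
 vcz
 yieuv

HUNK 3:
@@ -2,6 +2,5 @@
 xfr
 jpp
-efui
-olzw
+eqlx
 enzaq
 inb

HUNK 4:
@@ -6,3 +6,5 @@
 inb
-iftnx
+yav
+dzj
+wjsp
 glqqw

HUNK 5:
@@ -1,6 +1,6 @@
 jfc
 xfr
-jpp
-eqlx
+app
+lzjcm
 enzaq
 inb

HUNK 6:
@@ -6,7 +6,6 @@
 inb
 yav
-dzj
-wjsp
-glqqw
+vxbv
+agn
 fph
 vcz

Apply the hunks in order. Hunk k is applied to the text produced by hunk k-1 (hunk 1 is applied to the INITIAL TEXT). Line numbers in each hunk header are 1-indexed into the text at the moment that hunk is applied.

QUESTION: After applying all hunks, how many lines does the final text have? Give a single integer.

Answer: 12

Derivation:
Hunk 1: at line 5 remove [dgntt,wwcq] add [inb,iftnx,xbvg] -> 11 lines: jfc xfr jpp efui olzw enzaq inb iftnx xbvg vcz yieuv
Hunk 2: at line 7 remove [xbvg] add [glqqw,fph] -> 12 lines: jfc xfr jpp efui olzw enzaq inb iftnx glqqw fph vcz yieuv
Hunk 3: at line 2 remove [efui,olzw] add [eqlx] -> 11 lines: jfc xfr jpp eqlx enzaq inb iftnx glqqw fph vcz yieuv
Hunk 4: at line 6 remove [iftnx] add [yav,dzj,wjsp] -> 13 lines: jfc xfr jpp eqlx enzaq inb yav dzj wjsp glqqw fph vcz yieuv
Hunk 5: at line 1 remove [jpp,eqlx] add [app,lzjcm] -> 13 lines: jfc xfr app lzjcm enzaq inb yav dzj wjsp glqqw fph vcz yieuv
Hunk 6: at line 6 remove [dzj,wjsp,glqqw] add [vxbv,agn] -> 12 lines: jfc xfr app lzjcm enzaq inb yav vxbv agn fph vcz yieuv
Final line count: 12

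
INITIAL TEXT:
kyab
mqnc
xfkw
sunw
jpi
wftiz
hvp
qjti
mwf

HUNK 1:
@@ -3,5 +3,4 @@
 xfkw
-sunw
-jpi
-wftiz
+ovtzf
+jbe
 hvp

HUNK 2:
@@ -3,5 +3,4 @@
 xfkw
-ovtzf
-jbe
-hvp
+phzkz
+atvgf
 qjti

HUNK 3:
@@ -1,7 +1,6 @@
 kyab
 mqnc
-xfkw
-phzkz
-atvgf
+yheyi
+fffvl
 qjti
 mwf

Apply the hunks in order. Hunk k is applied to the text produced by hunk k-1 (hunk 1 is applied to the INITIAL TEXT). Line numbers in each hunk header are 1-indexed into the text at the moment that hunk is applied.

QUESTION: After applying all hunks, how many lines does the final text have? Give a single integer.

Answer: 6

Derivation:
Hunk 1: at line 3 remove [sunw,jpi,wftiz] add [ovtzf,jbe] -> 8 lines: kyab mqnc xfkw ovtzf jbe hvp qjti mwf
Hunk 2: at line 3 remove [ovtzf,jbe,hvp] add [phzkz,atvgf] -> 7 lines: kyab mqnc xfkw phzkz atvgf qjti mwf
Hunk 3: at line 1 remove [xfkw,phzkz,atvgf] add [yheyi,fffvl] -> 6 lines: kyab mqnc yheyi fffvl qjti mwf
Final line count: 6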